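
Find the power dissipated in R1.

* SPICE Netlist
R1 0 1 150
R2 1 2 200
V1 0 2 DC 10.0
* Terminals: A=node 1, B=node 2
Nodal analysis, taking node 2 as the 0 V reference.
Source V1 fixes V_0 = 10 V.
KCL at each unknown node (sum of currents leaving = 0; resistances in Ω):
  Node 1: (V_1 - 10)/150 + (V_1 - 0)/200 = 0
Collecting terms: 0.01167 × V_1 = 0.06667  =>  V_1 = 5.714 V
I_R1 = (V_0 - V_1)/R1 = (10 - 5.714)/150 = 0.02857 A
P_R1 = I_R1² × R1 = (0.02857)² × 150 = 0.1224 W

Final answer: 0.1224 W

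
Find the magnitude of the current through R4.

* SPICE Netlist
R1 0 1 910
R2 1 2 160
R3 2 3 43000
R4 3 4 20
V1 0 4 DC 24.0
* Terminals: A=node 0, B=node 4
Nodal analysis, taking node 4 as the 0 V reference.
Source V1 fixes V_0 = 24 V.
KCL at each unknown node (sum of currents leaving = 0; resistances in Ω):
  Node 1: (V_1 - 24)/910 + (V_1 - V_2)/160 = 0
  Node 2: (V_2 - V_1)/160 + (V_2 - V_3)/43000 = 0
  Node 3: (V_3 - V_2)/43000 + (V_3 - 0)/20 = 0
Collecting terms (coefficients in siemens):
  0.007349·V_1 - 0.00625·V_2 = 0.02637
  0.006273·V_2 - 0.00625·V_1 - 0.00002326·V_3 = 0
  0.05002·V_3 - 0.00002326·V_2 = 0
Solving these 3 simultaneous equations (Gaussian elimination) gives:
  V_1 = 23.5 V, V_2 = 23.42 V, V_3 = 0.01089 V
I_R4 = (V_3 - V_4)/R4 = (0.01089 - 0)/20 = 0.0005443 A
|I_R4| = 0.0005443 A

Final answer: |I_R4| = 0.0005443 A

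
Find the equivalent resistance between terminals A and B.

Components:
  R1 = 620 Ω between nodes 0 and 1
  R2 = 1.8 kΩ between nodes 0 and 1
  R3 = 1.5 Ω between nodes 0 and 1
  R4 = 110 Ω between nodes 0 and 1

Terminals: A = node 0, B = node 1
Reduce the network between node 0 (A) and node 1 (B) by series/parallel combination:
  Rp1 = R1 ‖ R2 ‖ R3 ‖ R4 (parallel, all between nodes 0 and 1) = 1/(1/620 + 1/1800 + 1/1.5 + 1/110) = 1.475 Ω
R_eq = 1.475 Ω

Final answer: 1.475 Ω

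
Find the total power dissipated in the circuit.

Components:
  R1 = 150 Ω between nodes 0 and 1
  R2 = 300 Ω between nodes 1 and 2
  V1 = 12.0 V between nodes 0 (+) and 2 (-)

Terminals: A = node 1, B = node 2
Nodal analysis, taking node 2 as the 0 V reference.
Source V1 fixes V_0 = 12 V.
KCL at each unknown node (sum of currents leaving = 0; resistances in Ω):
  Node 1: (V_1 - 12)/150 + (V_1 - 0)/300 = 0
Collecting terms: 0.01 × V_1 = 0.08  =>  V_1 = 8 V
Power in each resistor, P = (ΔV)²/R:
  P_R1 = (12 - 8)²/150 = 0.1067 W
  P_R2 = (8 - 0)²/300 = 0.2133 W
P_total = P_R1 + P_R2 = 0.32 W

Final answer: 0.32 W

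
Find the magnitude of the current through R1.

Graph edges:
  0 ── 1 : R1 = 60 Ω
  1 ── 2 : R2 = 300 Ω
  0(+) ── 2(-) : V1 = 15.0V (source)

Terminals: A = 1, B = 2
Nodal analysis, taking node 2 as the 0 V reference.
Source V1 fixes V_0 = 15 V.
KCL at each unknown node (sum of currents leaving = 0; resistances in Ω):
  Node 1: (V_1 - 15)/60 + (V_1 - 0)/300 = 0
Collecting terms: 0.02 × V_1 = 0.25  =>  V_1 = 12.5 V
I_R1 = (V_0 - V_1)/R1 = (15 - 12.5)/60 = 0.04167 A
|I_R1| = 0.04167 A

Final answer: |I_R1| = 0.04167 A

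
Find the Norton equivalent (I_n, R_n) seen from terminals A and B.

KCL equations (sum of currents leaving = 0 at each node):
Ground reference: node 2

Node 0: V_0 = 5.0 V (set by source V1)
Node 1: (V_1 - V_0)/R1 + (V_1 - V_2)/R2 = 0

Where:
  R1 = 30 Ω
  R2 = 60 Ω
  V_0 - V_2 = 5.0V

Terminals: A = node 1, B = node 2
Find the Thévenin equivalent first; then I_n = V_th/R_th and R_n = R_th.
Step 1 — V_th is the open-circuit voltage V_A - V_B (nothing connected across the terminals).
Nodal analysis, taking node 2 as the 0 V reference.
Source V1 fixes V_0 = 5 V.
KCL at each unknown node (sum of currents leaving = 0; resistances in Ω):
  Node 1: (V_1 - 5)/30 + (V_1 - 0)/60 = 0
Collecting terms: 0.05 × V_1 = 0.1667  =>  V_1 = 3.333 V
V_th = V_1 - V_2 = 3.333 - 0 = 3.333 V
Step 2 — R_th: zero the source — replace V1 by a short circuit (node 2 merges into node 0) — and find the resistance seen between A (node 1) and B (node 0).
Reduce the network between node 1 (A) and node 0 (B) by series/parallel combination:
  Rp1 = R1 ‖ R2 (parallel, both between nodes 0 and 1) = 1/(1/30 + 1/60) = 20 Ω
R_th = 20 Ω
I_n = V_th/R_th = 3.333/20 = 0.1667 A, and R_n = R_th = 20 Ω

Final answer: I_n = 0.1667 A, R_n = 20 Ω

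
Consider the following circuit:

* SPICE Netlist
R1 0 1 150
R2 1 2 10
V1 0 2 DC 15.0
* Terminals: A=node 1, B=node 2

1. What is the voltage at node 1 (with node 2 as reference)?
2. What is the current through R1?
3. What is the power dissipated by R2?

Nodal analysis, taking node 2 as the 0 V reference.
Source V1 fixes V_0 = 15 V.
KCL at each unknown node (sum of currents leaving = 0; resistances in Ω):
  Node 1: (V_1 - 15)/150 + (V_1 - 0)/10 = 0
Collecting terms: 0.1067 × V_1 = 0.1  =>  V_1 = 0.9375 V
Part 1:
  Read off the nodal solution: V_1 = 0.9375 V
Part 2:
  I_R1 = (V_0 - V_1)/R1 = (15 - 0.9375)/150 = 0.09375 A
  Magnitude: I_R1 = 0.09375 A
Part 3:
  I_R2 = (V_1 - V_2)/R2 = (0.9375 - 0)/10 = 0.09375 A
  P_R2 = I_R2² × R2 = (0.09375)² × 10 = 0.08789 W

Final answers:
1. V_1 = 0.9375 V
2. I_R1 = 0.09375 A
3. P_R2 = 0.08789 W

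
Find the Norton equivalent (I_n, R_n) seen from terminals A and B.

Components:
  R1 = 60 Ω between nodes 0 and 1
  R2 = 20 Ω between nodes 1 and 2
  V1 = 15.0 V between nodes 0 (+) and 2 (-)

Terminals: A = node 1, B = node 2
Find the Thévenin equivalent first; then I_n = V_th/R_th and R_n = R_th.
Step 1 — V_th is the open-circuit voltage V_A - V_B (nothing connected across the terminals).
Nodal analysis, taking node 2 as the 0 V reference.
Source V1 fixes V_0 = 15 V.
KCL at each unknown node (sum of currents leaving = 0; resistances in Ω):
  Node 1: (V_1 - 15)/60 + (V_1 - 0)/20 = 0
Collecting terms: 0.06667 × V_1 = 0.25  =>  V_1 = 3.75 V
V_th = V_1 - V_2 = 3.75 - 0 = 3.75 V
Step 2 — R_th: zero the source — replace V1 by a short circuit (node 2 merges into node 0) — and find the resistance seen between A (node 1) and B (node 0).
Reduce the network between node 1 (A) and node 0 (B) by series/parallel combination:
  Rp1 = R1 ‖ R2 (parallel, both between nodes 0 and 1) = 1/(1/60 + 1/20) = 15 Ω
R_th = 15 Ω
I_n = V_th/R_th = 3.75/15 = 0.25 A, and R_n = R_th = 15 Ω

Final answer: I_n = 0.25 A, R_n = 15 Ω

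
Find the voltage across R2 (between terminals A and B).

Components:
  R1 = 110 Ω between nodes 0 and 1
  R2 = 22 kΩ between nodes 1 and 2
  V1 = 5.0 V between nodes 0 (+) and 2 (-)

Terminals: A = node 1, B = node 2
R1 and R2 are in series across V1 (node 0 → node 1 → node 2), and the output A–B is taken across R2, so this is a voltage divider.
Series current: I = V1/(R1 + R2) = 5/(110 + 22000) = 5/22110 = 0.0002261 A
V_R2 = I × R2 = V1 × R2/(R1 + R2) = 5 × 22000/22110 = 4.975 V

Final answer: 4.975 V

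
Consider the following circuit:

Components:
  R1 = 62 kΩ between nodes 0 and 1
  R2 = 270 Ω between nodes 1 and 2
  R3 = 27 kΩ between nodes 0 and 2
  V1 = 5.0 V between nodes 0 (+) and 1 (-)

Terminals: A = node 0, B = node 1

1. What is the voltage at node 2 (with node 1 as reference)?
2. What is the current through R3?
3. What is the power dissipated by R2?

Nodal analysis, taking node 1 as the 0 V reference.
Source V1 fixes V_0 = 5 V.
KCL at each unknown node (sum of currents leaving = 0; resistances in Ω):
  Node 2: (V_2 - 0)/270 + (V_2 - 5)/27000 = 0
Collecting terms: 0.003741 × V_2 = 0.0001852  =>  V_2 = 0.0495 V
Part 1:
  Read off the nodal solution: V_2 = 0.0495 V
Part 2:
  I_R3 = (V_0 - V_2)/R3 = (5 - 0.0495)/27000 = 0.0001834 A
  Magnitude: I_R3 = 0.0001834 A
Part 3:
  I_R2 = (V_1 - V_2)/R2 = (0 - 0.0495)/270 = -0.0001834 A
  P_R2 = I_R2² × R2 = (-0.0001834)² × 270 = 0.000009077 W

Final answers:
1. V_2 = 0.0495 V
2. I_R3 = 0.0001834 A
3. P_R2 = 9.077e-06 W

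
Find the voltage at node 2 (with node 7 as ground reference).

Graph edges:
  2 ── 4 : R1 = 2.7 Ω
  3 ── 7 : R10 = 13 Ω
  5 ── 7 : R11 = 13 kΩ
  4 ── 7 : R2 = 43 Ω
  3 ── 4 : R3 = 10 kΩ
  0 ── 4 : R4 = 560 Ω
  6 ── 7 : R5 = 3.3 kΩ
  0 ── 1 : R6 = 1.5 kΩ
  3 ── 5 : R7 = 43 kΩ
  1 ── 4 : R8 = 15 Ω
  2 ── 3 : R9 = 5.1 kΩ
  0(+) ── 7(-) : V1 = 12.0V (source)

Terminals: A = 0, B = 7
Nodal analysis, taking node 7 as the 0 V reference.
Source V1 fixes V_0 = 12 V.
KCL at each unknown node (sum of currents leaving = 0; resistances in Ω):
  Node 1: (V_1 - 12)/1500 + (V_1 - V_4)/15 = 0
  Node 2: (V_2 - V_4)/2.7 + (V_2 - V_3)/5100 = 0
  Node 3: (V_3 - V_4)/10000 + (V_3 - V_5)/43000 + (V_3 - V_2)/5100 + (V_3 - 0)/13 = 0
  Node 4: (V_4 - V_2)/2.7 + (V_4 - 0)/43 + (V_4 - V_3)/10000 + (V_4 - 12)/560 + (V_4 - V_1)/15 = 0
  Node 5: (V_5 - V_3)/43000 + (V_5 - 0)/13000 = 0
  Node 6: (V_6 - 0)/3300 = 0
Collecting terms (coefficients in siemens):
  0.06733·V_1 - 0.06667·V_4 = 0.008
  0.3706·V_2 - 0.0001961·V_3 - 0.3704·V_4 = 0
  0.07724·V_3 - 0.0001961·V_2 - 0.0001·V_4 - 0.00002326·V_5 = 0
  0.4622·V_4 - 0.06667·V_1 - 0.3704·V_2 - 0.0001·V_3 = 0.02143
  0.0001002·V_5 - 0.00002326·V_3 = 0
  0.000303·V_6 = 0
Solving these 6 simultaneous equations (Gaussian elimination) gives:
  V_1 = 1.237 V, V_2 = 1.128 V, V_3 = 0.004326 V, V_4 = 1.129 V
  V_5 = 0.001004 V, V_6 = 0 V
The requested potential is V_2 = 1.128 V.

Final answer: V_2 = 1.128 V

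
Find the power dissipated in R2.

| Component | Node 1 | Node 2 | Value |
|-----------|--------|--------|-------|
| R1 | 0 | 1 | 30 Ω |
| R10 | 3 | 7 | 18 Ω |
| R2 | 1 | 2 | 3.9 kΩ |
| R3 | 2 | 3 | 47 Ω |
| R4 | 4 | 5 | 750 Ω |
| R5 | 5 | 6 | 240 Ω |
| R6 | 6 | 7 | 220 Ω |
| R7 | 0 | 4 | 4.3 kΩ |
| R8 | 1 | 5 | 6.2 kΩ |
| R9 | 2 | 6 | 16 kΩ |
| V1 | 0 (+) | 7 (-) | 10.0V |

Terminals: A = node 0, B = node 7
Nodal analysis, taking node 7 as the 0 V reference.
Source V1 fixes V_0 = 10 V.
KCL at each unknown node (sum of currents leaving = 0; resistances in Ω):
  Node 1: (V_1 - 10)/30 + (V_1 - V_2)/3900 + (V_1 - V_5)/6200 = 0
  Node 2: (V_2 - V_1)/3900 + (V_2 - V_3)/47 + (V_2 - V_6)/16000 = 0
  Node 3: (V_3 - V_2)/47 + (V_3 - 0)/18 = 0
  Node 4: (V_4 - V_5)/750 + (V_4 - 10)/4300 = 0
  Node 5: (V_5 - V_4)/750 + (V_5 - V_6)/240 + (V_5 - V_1)/6200 = 0
  Node 6: (V_6 - V_5)/240 + (V_6 - 0)/220 + (V_6 - V_2)/16000 = 0
Collecting terms (coefficients in siemens):
  0.03375·V_1 - 0.0002564·V_2 - 0.0001613·V_5 = 0.3333
  0.0216·V_2 - 0.0002564·V_1 - 0.02128·V_3 - 0.0000625·V_6 = 0
  0.07683·V_3 - 0.02128·V_2 = 0
  0.001566·V_4 - 0.001333·V_5 = 0.002326
  0.005661·V_5 - 0.0001613·V_1 - 0.001333·V_4 - 0.004167·V_6 = 0
  0.008775·V_6 - 0.0000625·V_2 - 0.004167·V_5 = 0
Solving these 6 simultaneous equations (Gaussian elimination) gives:
  V_1 = 9.884 V, V_2 = 0.1641 V, V_3 = 0.04543 V, V_4 = 2.682 V
  V_5 = 1.405 V, V_6 = 0.6684 V
I_R2 = (V_1 - V_2)/R2 = (9.884 - 0.1641)/3900 = 0.002492 A
P_R2 = I_R2² × R2 = (0.002492)² × 3900 = 0.02423 W

Final answer: 0.02423 W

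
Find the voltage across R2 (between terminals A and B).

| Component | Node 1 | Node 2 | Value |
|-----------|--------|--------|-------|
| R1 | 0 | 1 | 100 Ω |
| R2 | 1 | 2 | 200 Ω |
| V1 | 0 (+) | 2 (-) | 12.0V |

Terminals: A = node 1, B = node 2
R1 and R2 are in series across V1 (node 0 → node 1 → node 2), and the output A–B is taken across R2, so this is a voltage divider.
Series current: I = V1/(R1 + R2) = 12/(100 + 200) = 12/300 = 0.04 A
V_R2 = I × R2 = V1 × R2/(R1 + R2) = 12 × 200/300 = 8 V

Final answer: 8 V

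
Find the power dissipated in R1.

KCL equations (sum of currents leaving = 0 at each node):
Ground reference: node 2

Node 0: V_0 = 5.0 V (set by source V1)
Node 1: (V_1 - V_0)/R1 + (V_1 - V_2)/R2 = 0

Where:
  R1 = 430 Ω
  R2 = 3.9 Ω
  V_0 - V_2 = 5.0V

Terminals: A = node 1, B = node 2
Nodal analysis, taking node 2 as the 0 V reference.
Source V1 fixes V_0 = 5 V.
KCL at each unknown node (sum of currents leaving = 0; resistances in Ω):
  Node 1: (V_1 - 5)/430 + (V_1 - 0)/3.9 = 0
Collecting terms: 0.2587 × V_1 = 0.01163  =>  V_1 = 0.04494 V
I_R1 = (V_0 - V_1)/R1 = (5 - 0.04494)/430 = 0.01152 A
P_R1 = I_R1² × R1 = (0.01152)² × 430 = 0.0571 W

Final answer: 0.0571 W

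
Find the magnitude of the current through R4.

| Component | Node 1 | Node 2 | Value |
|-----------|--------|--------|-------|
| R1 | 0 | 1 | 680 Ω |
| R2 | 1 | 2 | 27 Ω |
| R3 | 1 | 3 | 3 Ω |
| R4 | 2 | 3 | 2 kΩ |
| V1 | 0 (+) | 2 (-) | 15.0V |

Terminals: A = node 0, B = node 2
Nodal analysis, taking node 2 as the 0 V reference.
Source V1 fixes V_0 = 15 V.
KCL at each unknown node (sum of currents leaving = 0; resistances in Ω):
  Node 1: (V_1 - 15)/680 + (V_1 - 0)/27 + (V_1 - V_3)/3 = 0
  Node 3: (V_3 - V_1)/3 + (V_3 - 0)/2000 = 0
Collecting terms (coefficients in siemens):
  0.3718·V_1 - 0.3333·V_3 = 0.02206
  0.3338·V_3 - 0.3333·V_1 = 0
Determinant D = (0.3718)(0.3338) - (-0.3333)(-0.3333) = 0.01302
V_1 = [(0.02206)(0.3338) - (-0.3333)(0)]/D = 0.5655 V
V_3 = [(0.3718)(0) - (0.02206)(-0.3333)]/D = 0.5647 V
I_R4 = (V_2 - V_3)/R4 = (0 - 0.5647)/2000 = -0.0002823 A
|I_R4| = 0.0002823 A

Final answer: |I_R4| = 0.0002823 A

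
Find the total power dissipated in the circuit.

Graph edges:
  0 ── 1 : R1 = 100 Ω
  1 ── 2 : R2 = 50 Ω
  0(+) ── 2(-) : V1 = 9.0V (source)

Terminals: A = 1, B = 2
Nodal analysis, taking node 2 as the 0 V reference.
Source V1 fixes V_0 = 9 V.
KCL at each unknown node (sum of currents leaving = 0; resistances in Ω):
  Node 1: (V_1 - 9)/100 + (V_1 - 0)/50 = 0
Collecting terms: 0.03 × V_1 = 0.09  =>  V_1 = 3 V
Power in each resistor, P = (ΔV)²/R:
  P_R1 = (9 - 3)²/100 = 0.36 W
  P_R2 = (3 - 0)²/50 = 0.18 W
P_total = P_R1 + P_R2 = 0.54 W

Final answer: 0.54 W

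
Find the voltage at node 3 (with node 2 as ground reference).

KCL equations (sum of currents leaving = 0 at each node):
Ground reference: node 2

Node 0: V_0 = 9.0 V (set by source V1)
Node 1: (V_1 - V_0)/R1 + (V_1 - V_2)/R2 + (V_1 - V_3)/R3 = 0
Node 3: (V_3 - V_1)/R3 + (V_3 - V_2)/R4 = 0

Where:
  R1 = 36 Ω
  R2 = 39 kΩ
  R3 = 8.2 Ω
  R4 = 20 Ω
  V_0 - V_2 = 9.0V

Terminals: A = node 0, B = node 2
Nodal analysis, taking node 2 as the 0 V reference.
Source V1 fixes V_0 = 9 V.
KCL at each unknown node (sum of currents leaving = 0; resistances in Ω):
  Node 1: (V_1 - 9)/36 + (V_1 - 0)/39000 + (V_1 - V_3)/8.2 = 0
  Node 3: (V_3 - V_1)/8.2 + (V_3 - 0)/20 = 0
Collecting terms (coefficients in siemens):
  0.1498·V_1 - 0.122·V_3 = 0.25
  0.172·V_3 - 0.122·V_1 = 0
Determinant D = (0.1498)(0.172) - (-0.122)(-0.122) = 0.01088
V_1 = [(0.25)(0.172) - (-0.122)(0)]/D = 3.952 V
V_3 = [(0.1498)(0) - (0.25)(-0.122)]/D = 2.803 V
The requested potential is V_3 = 2.803 V.

Final answer: V_3 = 2.803 V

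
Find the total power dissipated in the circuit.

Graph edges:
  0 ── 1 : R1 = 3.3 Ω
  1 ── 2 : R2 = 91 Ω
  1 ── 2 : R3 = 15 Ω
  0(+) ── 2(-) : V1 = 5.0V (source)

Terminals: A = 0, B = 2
Nodal analysis, taking node 2 as the 0 V reference.
Source V1 fixes V_0 = 5 V.
KCL at each unknown node (sum of currents leaving = 0; resistances in Ω):
  Node 1: (V_1 - 5)/3.3 + (V_1 - 0)/91 + (V_1 - 0)/15 = 0
Collecting terms: 0.3807 × V_1 = 1.515  =>  V_1 = 3.98 V
Power in each resistor, P = (ΔV)²/R:
  P_R1 = (5 - 3.98)²/3.3 = 0.3152 W
  P_R2 = (3.98 - 0)²/91 = 0.1741 W
  P_R3 = (3.98 - 0)²/15 = 1.056 W
P_total = P_R1 + P_R2 + P_R3 = 1.545 W

Final answer: 1.545 W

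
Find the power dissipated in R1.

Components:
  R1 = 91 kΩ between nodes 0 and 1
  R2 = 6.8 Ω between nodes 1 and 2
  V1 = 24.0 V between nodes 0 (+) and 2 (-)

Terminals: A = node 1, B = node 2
Nodal analysis, taking node 2 as the 0 V reference.
Source V1 fixes V_0 = 24 V.
KCL at each unknown node (sum of currents leaving = 0; resistances in Ω):
  Node 1: (V_1 - 24)/91000 + (V_1 - 0)/6.8 = 0
Collecting terms: 0.1471 × V_1 = 0.0002637  =>  V_1 = 0.001793 V
I_R1 = (V_0 - V_1)/R1 = (24 - 0.001793)/91000 = 0.0002637 A
P_R1 = I_R1² × R1 = (0.0002637)² × 91000 = 0.006329 W

Final answer: 0.006329 W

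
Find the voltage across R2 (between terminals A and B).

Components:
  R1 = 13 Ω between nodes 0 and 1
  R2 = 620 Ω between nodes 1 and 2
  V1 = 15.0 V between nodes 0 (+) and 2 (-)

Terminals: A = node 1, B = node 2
R1 and R2 are in series across V1 (node 0 → node 1 → node 2), and the output A–B is taken across R2, so this is a voltage divider.
Series current: I = V1/(R1 + R2) = 15/(13 + 620) = 15/633 = 0.0237 A
V_R2 = I × R2 = V1 × R2/(R1 + R2) = 15 × 620/633 = 14.69 V

Final answer: 14.69 V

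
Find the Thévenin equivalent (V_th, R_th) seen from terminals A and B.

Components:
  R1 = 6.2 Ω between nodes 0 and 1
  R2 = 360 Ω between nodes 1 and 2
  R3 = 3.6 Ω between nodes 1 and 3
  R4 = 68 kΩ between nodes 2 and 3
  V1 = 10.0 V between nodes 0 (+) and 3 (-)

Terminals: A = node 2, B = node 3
Step 1 — V_th is the open-circuit voltage V_A - V_B (nothing connected across the terminals).
Nodal analysis, taking node 3 as the 0 V reference.
Source V1 fixes V_0 = 10 V.
KCL at each unknown node (sum of currents leaving = 0; resistances in Ω):
  Node 1: (V_1 - 10)/6.2 + (V_1 - V_2)/360 + (V_1 - 0)/3.6 = 0
  Node 2: (V_2 - V_1)/360 + (V_2 - 0)/68000 = 0
Collecting terms (coefficients in siemens):
  0.4418·V_1 - 0.002778·V_2 = 1.613
  0.002792·V_2 - 0.002778·V_1 = 0
Determinant D = (0.4418)(0.002792) - (-0.002778)(-0.002778) = 0.001226
V_1 = [(1.613)(0.002792) - (-0.002778)(0)]/D = 3.673 V
V_2 = [(0.4418)(0) - (1.613)(-0.002778)]/D = 3.654 V
V_th = V_2 - V_3 = 3.654 - 0 = 3.654 V
Step 2 — R_th: zero the source — replace V1 by a short circuit (node 3 merges into node 0) — and find the resistance seen between A (node 2) and B (node 0).
Reduce the network between node 2 (A) and node 0 (B) by series/parallel combination:
  Rp1 = R1 ‖ R3 (parallel, both between nodes 0 and 1) = 1/(1/6.2 + 1/3.6) = 2.278 Ω
  Rs1 = R2 + Rp1 (series, joined only at node 1) = 360 + 2.278 = 362.3 Ω
  Rp2 = R4 ‖ Rs1 (parallel, both between nodes 0 and 2) = 1/(1/68000 + 1/362.3) = 360.4 Ω
R_th = 360.4 Ω

Final answer: V_th = 3.654 V, R_th = 360.4 Ω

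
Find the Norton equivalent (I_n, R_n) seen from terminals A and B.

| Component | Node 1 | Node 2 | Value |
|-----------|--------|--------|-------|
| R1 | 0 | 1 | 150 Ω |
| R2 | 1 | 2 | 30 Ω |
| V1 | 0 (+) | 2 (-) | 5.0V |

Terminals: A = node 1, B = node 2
Find the Thévenin equivalent first; then I_n = V_th/R_th and R_n = R_th.
Step 1 — V_th is the open-circuit voltage V_A - V_B (nothing connected across the terminals).
Nodal analysis, taking node 2 as the 0 V reference.
Source V1 fixes V_0 = 5 V.
KCL at each unknown node (sum of currents leaving = 0; resistances in Ω):
  Node 1: (V_1 - 5)/150 + (V_1 - 0)/30 = 0
Collecting terms: 0.04 × V_1 = 0.03333  =>  V_1 = 0.8333 V
V_th = V_1 - V_2 = 0.8333 - 0 = 0.8333 V
Step 2 — R_th: zero the source — replace V1 by a short circuit (node 2 merges into node 0) — and find the resistance seen between A (node 1) and B (node 0).
Reduce the network between node 1 (A) and node 0 (B) by series/parallel combination:
  Rp1 = R1 ‖ R2 (parallel, both between nodes 0 and 1) = 1/(1/150 + 1/30) = 25 Ω
R_th = 25 Ω
I_n = V_th/R_th = 0.8333/25 = 0.03333 A, and R_n = R_th = 25 Ω

Final answer: I_n = 0.03333 A, R_n = 25 Ω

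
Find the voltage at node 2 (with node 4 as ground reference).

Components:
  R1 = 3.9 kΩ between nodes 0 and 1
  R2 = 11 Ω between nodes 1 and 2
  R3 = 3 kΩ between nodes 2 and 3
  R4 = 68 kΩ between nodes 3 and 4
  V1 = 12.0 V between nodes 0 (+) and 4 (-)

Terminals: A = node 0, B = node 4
Nodal analysis, taking node 4 as the 0 V reference.
Source V1 fixes V_0 = 12 V.
KCL at each unknown node (sum of currents leaving = 0; resistances in Ω):
  Node 1: (V_1 - 12)/3900 + (V_1 - V_2)/11 = 0
  Node 2: (V_2 - V_1)/11 + (V_2 - V_3)/3000 = 0
  Node 3: (V_3 - V_2)/3000 + (V_3 - 0)/68000 = 0
Collecting terms (coefficients in siemens):
  0.09117·V_1 - 0.09091·V_2 = 0.003077
  0.09124·V_2 - 0.09091·V_1 - 0.0003333·V_3 = 0
  0.000348·V_3 - 0.0003333·V_2 = 0
Solving these 3 simultaneous equations (Gaussian elimination) gives:
  V_1 = 11.38 V, V_2 = 11.37 V, V_3 = 10.89 V
The requested potential is V_2 = 11.37 V.

Final answer: V_2 = 11.37 V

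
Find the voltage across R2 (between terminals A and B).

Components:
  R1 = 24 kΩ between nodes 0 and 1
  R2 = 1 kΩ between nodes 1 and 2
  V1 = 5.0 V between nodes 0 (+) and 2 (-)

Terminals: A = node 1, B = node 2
R1 and R2 are in series across V1 (node 0 → node 1 → node 2), and the output A–B is taken across R2, so this is a voltage divider.
Series current: I = V1/(R1 + R2) = 5/(24000 + 1000) = 5/25000 = 0.0002 A
V_R2 = I × R2 = V1 × R2/(R1 + R2) = 5 × 1000/25000 = 0.2 V

Final answer: 0.2 V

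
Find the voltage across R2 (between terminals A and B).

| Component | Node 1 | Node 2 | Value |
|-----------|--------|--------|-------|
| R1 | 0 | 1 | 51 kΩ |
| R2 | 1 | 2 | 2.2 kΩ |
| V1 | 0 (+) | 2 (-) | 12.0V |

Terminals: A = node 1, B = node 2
R1 and R2 are in series across V1 (node 0 → node 1 → node 2), and the output A–B is taken across R2, so this is a voltage divider.
Series current: I = V1/(R1 + R2) = 12/(51000 + 2200) = 12/53200 = 0.0002256 A
V_R2 = I × R2 = V1 × R2/(R1 + R2) = 12 × 2200/53200 = 0.4962 V

Final answer: 0.4962 V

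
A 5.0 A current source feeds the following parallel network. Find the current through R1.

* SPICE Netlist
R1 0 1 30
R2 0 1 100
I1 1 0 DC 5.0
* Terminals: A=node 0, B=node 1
All resistors sit directly between nodes 0 and 1, so they are in parallel and share one voltage V; the full source current 5 A splits among them.
1/R_par = 1/30 + 1/100 = 0.04333 S  =>  R_par = 23.08 Ω
V = I × R_par = 5 × 23.08 = 115.4 V
I_R1 = V/R1 = 115.4/30 = 3.846 A

Final answer: 3.846 A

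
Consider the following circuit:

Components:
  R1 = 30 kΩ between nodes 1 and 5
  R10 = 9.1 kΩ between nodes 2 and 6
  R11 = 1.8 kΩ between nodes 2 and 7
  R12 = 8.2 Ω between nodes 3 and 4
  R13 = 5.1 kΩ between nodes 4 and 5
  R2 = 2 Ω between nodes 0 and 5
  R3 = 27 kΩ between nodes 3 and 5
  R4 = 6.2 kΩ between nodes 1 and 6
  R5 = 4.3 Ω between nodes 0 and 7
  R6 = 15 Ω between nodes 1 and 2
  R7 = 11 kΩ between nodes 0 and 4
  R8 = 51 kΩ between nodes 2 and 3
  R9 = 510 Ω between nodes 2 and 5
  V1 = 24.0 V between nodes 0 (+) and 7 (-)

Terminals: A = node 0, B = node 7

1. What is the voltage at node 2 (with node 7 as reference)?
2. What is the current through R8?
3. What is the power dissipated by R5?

Nodal analysis, taking node 7 as the 0 V reference.
Source V1 fixes V_0 = 24 V.
KCL at each unknown node (sum of currents leaving = 0; resistances in Ω):
  Node 1: (V_1 - V_5)/30000 + (V_1 - V_6)/6200 + (V_1 - V_2)/15 = 0
  Node 2: (V_2 - V_1)/15 + (V_2 - V_3)/51000 + (V_2 - V_5)/510 + (V_2 - V_6)/9100 + (V_2 - 0)/1800 = 0
  Node 3: (V_3 - V_5)/27000 + (V_3 - V_2)/51000 + (V_3 - V_4)/8.2 = 0
  Node 4: (V_4 - 24)/11000 + (V_4 - V_3)/8.2 + (V_4 - V_5)/5100 = 0
  Node 5: (V_5 - V_1)/30000 + (V_5 - 24)/2 + (V_5 - V_3)/27000 + (V_5 - V_2)/510 + (V_5 - V_4)/5100 = 0
  Node 6: (V_6 - V_1)/6200 + (V_6 - V_2)/9100 = 0
Collecting terms (coefficients in siemens):
  0.06686·V_1 - 0.06667·V_2 - 0.00003333·V_5 - 0.0001613·V_6 = 0
  0.06931·V_2 - 0.06667·V_1 - 0.00001961·V_3 - 0.001961·V_5 - 0.0001099·V_6 = 0
  0.122·V_3 - 0.00001961·V_2 - 0.122·V_4 - 0.00003704·V_5 = 0
  0.1222·V_4 - 0.122·V_3 - 0.0001961·V_5 = 0.002182
  0.5022·V_5 - 0.00003333·V_1 - 0.001961·V_2 - 0.00003704·V_3 - 0.0001961·V_4 = 12
  0.0002712·V_6 - 0.0001613·V_1 - 0.0001099·V_2 = 0
Solving these 6 simultaneous equations (Gaussian elimination) gives:
  V_1 = 18.79 V, V_2 = 18.79 V, V_3 = 23.69 V, V_4 = 23.69 V
  V_5 = 23.98 V, V_6 = 18.79 V
Part 1:
  Read off the nodal solution: V_2 = 18.79 V
Part 2:
  I_R8 = (V_2 - V_3)/R8 = (18.79 - 23.69)/51000 = -0.000096 A
  Magnitude: I_R8 = 0.000096 A
Part 3:
  I_R5 = (V_0 - V_7)/R5 = (24 - 0)/4.3 = 5.581 A
  P_R5 = I_R5² × R5 = (5.581)² × 4.3 = 134 W

Final answers:
1. V_2 = 18.79 V
2. I_R8 = 9.6e-05 A
3. P_R5 = 134 W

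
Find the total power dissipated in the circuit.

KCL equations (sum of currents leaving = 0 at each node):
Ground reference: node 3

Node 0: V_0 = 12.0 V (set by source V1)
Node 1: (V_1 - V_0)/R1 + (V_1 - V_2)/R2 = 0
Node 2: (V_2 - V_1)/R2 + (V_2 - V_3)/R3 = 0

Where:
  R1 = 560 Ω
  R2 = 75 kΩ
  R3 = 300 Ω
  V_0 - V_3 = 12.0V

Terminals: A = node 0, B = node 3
Nodal analysis, taking node 3 as the 0 V reference.
Source V1 fixes V_0 = 12 V.
KCL at each unknown node (sum of currents leaving = 0; resistances in Ω):
  Node 1: (V_1 - 12)/560 + (V_1 - V_2)/75000 = 0
  Node 2: (V_2 - V_1)/75000 + (V_2 - 0)/300 = 0
Collecting terms (coefficients in siemens):
  0.001799·V_1 - 0.00001333·V_2 = 0.02143
  0.003347·V_2 - 0.00001333·V_1 = 0
Determinant D = (0.001799)(0.003347) - (-0.00001333)(-0.00001333) = 0.000006021
V_1 = [(0.02143)(0.003347) - (-0.00001333)(0)]/D = 11.91 V
V_2 = [(0.001799)(0) - (0.02143)(-0.00001333)]/D = 0.04746 V
Power in each resistor, P = (ΔV)²/R:
  P_R1 = (12 - 11.91)²/560 = 0.00001401 W
  P_R2 = (11.91 - 0.04746)²/75000 = 0.001877 W
  P_R3 = (0.04746 - 0)²/300 = 0.000007507 W
P_total = P_R1 + P_R2 + P_R3 = 0.001898 W

Final answer: 0.001898 W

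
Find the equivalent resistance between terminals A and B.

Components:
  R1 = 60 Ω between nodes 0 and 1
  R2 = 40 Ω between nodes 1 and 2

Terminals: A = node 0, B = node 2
Reduce the network between node 0 (A) and node 2 (B) by series/parallel combination:
  Rs1 = R1 + R2 (series, joined only at node 1) = 60 + 40 = 100 Ω
R_eq = 100 Ω

Final answer: 100 Ω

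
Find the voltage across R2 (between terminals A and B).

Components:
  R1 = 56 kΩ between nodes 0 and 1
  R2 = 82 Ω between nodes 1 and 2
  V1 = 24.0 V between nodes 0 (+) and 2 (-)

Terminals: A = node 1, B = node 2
R1 and R2 are in series across V1 (node 0 → node 1 → node 2), and the output A–B is taken across R2, so this is a voltage divider.
Series current: I = V1/(R1 + R2) = 24/(56000 + 82) = 24/56080 = 0.0004279 A
V_R2 = I × R2 = V1 × R2/(R1 + R2) = 24 × 82/56080 = 0.03509 V

Final answer: 0.03509 V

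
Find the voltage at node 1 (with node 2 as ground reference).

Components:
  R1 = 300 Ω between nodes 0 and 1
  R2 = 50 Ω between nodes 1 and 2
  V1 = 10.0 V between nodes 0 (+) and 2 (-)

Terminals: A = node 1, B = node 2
Nodal analysis, taking node 2 as the 0 V reference.
Source V1 fixes V_0 = 10 V.
KCL at each unknown node (sum of currents leaving = 0; resistances in Ω):
  Node 1: (V_1 - 10)/300 + (V_1 - 0)/50 = 0
Collecting terms: 0.02333 × V_1 = 0.03333  =>  V_1 = 1.429 V
The requested potential is V_1 = 1.429 V.

Final answer: V_1 = 1.429 V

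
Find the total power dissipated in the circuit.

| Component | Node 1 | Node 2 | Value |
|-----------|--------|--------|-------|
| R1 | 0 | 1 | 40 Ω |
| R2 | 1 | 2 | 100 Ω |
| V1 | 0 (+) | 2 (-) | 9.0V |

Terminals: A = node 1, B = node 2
Nodal analysis, taking node 2 as the 0 V reference.
Source V1 fixes V_0 = 9 V.
KCL at each unknown node (sum of currents leaving = 0; resistances in Ω):
  Node 1: (V_1 - 9)/40 + (V_1 - 0)/100 = 0
Collecting terms: 0.035 × V_1 = 0.225  =>  V_1 = 6.429 V
Power in each resistor, P = (ΔV)²/R:
  P_R1 = (9 - 6.429)²/40 = 0.1653 W
  P_R2 = (6.429 - 0)²/100 = 0.4133 W
P_total = P_R1 + P_R2 = 0.5786 W

Final answer: 0.5786 W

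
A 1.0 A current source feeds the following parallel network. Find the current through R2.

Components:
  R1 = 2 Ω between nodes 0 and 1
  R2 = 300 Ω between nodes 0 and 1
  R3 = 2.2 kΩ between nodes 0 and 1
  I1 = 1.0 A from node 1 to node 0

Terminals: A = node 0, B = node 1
All resistors sit directly between nodes 0 and 1, so they are in parallel and share one voltage V; the full source current 1 A splits among them.
1/R_par = 1/2 + 1/300 + 1/2200 = 0.5038 S  =>  R_par = 1.985 Ω
V = I × R_par = 1 × 1.985 = 1.985 V
I_R2 = V/R2 = 1.985/300 = 0.006617 A

Final answer: 0.006617 A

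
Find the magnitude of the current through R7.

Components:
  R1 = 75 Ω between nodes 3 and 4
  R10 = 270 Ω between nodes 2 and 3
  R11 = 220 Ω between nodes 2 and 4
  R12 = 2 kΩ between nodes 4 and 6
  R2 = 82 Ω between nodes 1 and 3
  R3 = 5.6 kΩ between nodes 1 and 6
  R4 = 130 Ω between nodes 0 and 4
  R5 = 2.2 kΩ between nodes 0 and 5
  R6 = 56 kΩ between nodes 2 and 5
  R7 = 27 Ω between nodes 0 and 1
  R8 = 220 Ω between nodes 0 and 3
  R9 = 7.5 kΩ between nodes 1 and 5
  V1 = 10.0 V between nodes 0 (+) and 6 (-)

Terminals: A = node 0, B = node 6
Nodal analysis, taking node 6 as the 0 V reference.
Source V1 fixes V_0 = 10 V.
KCL at each unknown node (sum of currents leaving = 0; resistances in Ω):
  Node 1: (V_1 - V_3)/82 + (V_1 - 0)/5600 + (V_1 - 10)/27 + (V_1 - V_5)/7500 = 0
  Node 2: (V_2 - V_5)/56000 + (V_2 - V_3)/270 + (V_2 - V_4)/220 = 0
  Node 3: (V_3 - V_4)/75 + (V_3 - V_1)/82 + (V_3 - 10)/220 + (V_3 - V_2)/270 = 0
  Node 4: (V_4 - V_3)/75 + (V_4 - 10)/130 + (V_4 - V_2)/220 + (V_4 - 0)/2000 = 0
  Node 5: (V_5 - 10)/2200 + (V_5 - V_2)/56000 + (V_5 - V_1)/7500 = 0
Collecting terms (coefficients in siemens):
  0.04954·V_1 - 0.0122·V_3 - 0.0001333·V_5 = 0.3704
  0.008267·V_2 - 0.003704·V_3 - 0.004545·V_4 - 0.00001786·V_5 = 0
  0.03378·V_3 - 0.0122·V_1 - 0.003704·V_2 - 0.01333·V_4 = 0.04545
  0.02607·V_4 - 0.004545·V_2 - 0.01333·V_3 = 0.07692
  0.0006057·V_5 - 0.0001333·V_1 - 0.00001786·V_2 = 0.004545
Solving these 5 simultaneous equations (Gaussian elimination) gives:
  V_1 = 9.916 V, V_2 = 9.727 V, V_3 = 9.806 V, V_4 = 9.661 V
  V_5 = 9.974 V
I_R7 = (V_0 - V_1)/R7 = (10 - 9.916)/27 = 0.003105 A
|I_R7| = 0.003105 A

Final answer: |I_R7| = 0.003105 A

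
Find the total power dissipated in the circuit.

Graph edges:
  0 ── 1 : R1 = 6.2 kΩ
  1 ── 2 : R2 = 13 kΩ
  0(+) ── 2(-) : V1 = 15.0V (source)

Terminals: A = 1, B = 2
Nodal analysis, taking node 2 as the 0 V reference.
Source V1 fixes V_0 = 15 V.
KCL at each unknown node (sum of currents leaving = 0; resistances in Ω):
  Node 1: (V_1 - 15)/6200 + (V_1 - 0)/13000 = 0
Collecting terms: 0.0002382 × V_1 = 0.002419  =>  V_1 = 10.16 V
Power in each resistor, P = (ΔV)²/R:
  P_R1 = (15 - 10.16)²/6200 = 0.003784 W
  P_R2 = (10.16 - 0)²/13000 = 0.007935 W
P_total = P_R1 + P_R2 = 0.01172 W

Final answer: 0.01172 W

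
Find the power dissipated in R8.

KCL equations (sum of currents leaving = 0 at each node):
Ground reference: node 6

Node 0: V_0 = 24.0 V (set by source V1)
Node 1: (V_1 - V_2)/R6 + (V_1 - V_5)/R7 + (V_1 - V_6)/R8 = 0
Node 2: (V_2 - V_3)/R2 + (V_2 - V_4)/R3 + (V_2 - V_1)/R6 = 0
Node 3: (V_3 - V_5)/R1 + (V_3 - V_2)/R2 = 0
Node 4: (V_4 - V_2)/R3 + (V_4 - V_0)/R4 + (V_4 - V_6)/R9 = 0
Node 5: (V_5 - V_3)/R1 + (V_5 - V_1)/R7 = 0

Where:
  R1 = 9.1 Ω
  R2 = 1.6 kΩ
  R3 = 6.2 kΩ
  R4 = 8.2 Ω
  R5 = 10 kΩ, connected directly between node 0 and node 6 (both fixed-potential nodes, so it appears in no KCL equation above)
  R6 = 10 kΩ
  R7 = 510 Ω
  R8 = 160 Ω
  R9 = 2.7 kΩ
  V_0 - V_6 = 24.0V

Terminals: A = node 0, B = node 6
Nodal analysis, taking node 6 as the 0 V reference.
Source V1 fixes V_0 = 24 V.
KCL at each unknown node (sum of currents leaving = 0; resistances in Ω):
  Node 1: (V_1 - V_2)/10000 + (V_1 - V_5)/510 + (V_1 - 0)/160 = 0
  Node 2: (V_2 - V_3)/1600 + (V_2 - V_4)/6200 + (V_2 - V_1)/10000 = 0
  Node 3: (V_3 - V_5)/9.1 + (V_3 - V_2)/1600 = 0
  Node 4: (V_4 - V_2)/6200 + (V_4 - 24)/8.2 + (V_4 - 0)/2700 = 0
  Node 5: (V_5 - V_3)/9.1 + (V_5 - V_1)/510 = 0
Collecting terms (coefficients in siemens):
  0.008311·V_1 - 0.0001·V_2 - 0.001961·V_5 = 0
  0.0008863·V_2 - 0.0001·V_1 - 0.000625·V_3 - 0.0001613·V_4 = 0
  0.1105·V_3 - 0.000625·V_2 - 0.1099·V_5 = 0
  0.1225·V_4 - 0.0001613·V_2 = 2.927
  0.1119·V_5 - 0.001961·V_1 - 0.1099·V_3 = 0
Solving these 5 simultaneous equations (Gaussian elimination) gives:
  V_1 = 0.4717 V, V_2 = 5.626 V, V_3 = 1.734 V, V_4 = 23.9 V
  V_5 = 1.712 V
I_R8 = (V_1 - V_6)/R8 = (0.4717 - 0)/160 = 0.002948 A
P_R8 = I_R8² × R8 = (0.002948)² × 160 = 0.00139 W

Final answer: 0.00139 W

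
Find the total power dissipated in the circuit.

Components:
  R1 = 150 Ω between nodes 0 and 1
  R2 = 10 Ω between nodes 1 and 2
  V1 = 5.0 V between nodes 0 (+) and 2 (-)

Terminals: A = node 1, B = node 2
Nodal analysis, taking node 2 as the 0 V reference.
Source V1 fixes V_0 = 5 V.
KCL at each unknown node (sum of currents leaving = 0; resistances in Ω):
  Node 1: (V_1 - 5)/150 + (V_1 - 0)/10 = 0
Collecting terms: 0.1067 × V_1 = 0.03333  =>  V_1 = 0.3125 V
Power in each resistor, P = (ΔV)²/R:
  P_R1 = (5 - 0.3125)²/150 = 0.1465 W
  P_R2 = (0.3125 - 0)²/10 = 0.009766 W
P_total = P_R1 + P_R2 = 0.1562 W

Final answer: 0.1562 W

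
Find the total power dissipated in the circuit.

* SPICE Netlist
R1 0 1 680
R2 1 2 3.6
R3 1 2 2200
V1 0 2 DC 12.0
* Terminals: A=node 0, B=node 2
Nodal analysis, taking node 2 as the 0 V reference.
Source V1 fixes V_0 = 12 V.
KCL at each unknown node (sum of currents leaving = 0; resistances in Ω):
  Node 1: (V_1 - 12)/680 + (V_1 - 0)/3.6 + (V_1 - 0)/2200 = 0
Collecting terms: 0.2797 × V_1 = 0.01765  =>  V_1 = 0.06309 V
Power in each resistor, P = (ΔV)²/R:
  P_R1 = (12 - 0.06309)²/680 = 0.2095 W
  P_R2 = (0.06309 - 0)²/3.6 = 0.001106 W
  P_R3 = (0.06309 - 0)²/2200 = 0.000001809 W
P_total = P_R1 + P_R2 + P_R3 = 0.2107 W

Final answer: 0.2107 W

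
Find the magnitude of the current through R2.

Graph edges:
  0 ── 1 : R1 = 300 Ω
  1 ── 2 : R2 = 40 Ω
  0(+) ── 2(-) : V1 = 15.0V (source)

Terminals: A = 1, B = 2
Nodal analysis, taking node 2 as the 0 V reference.
Source V1 fixes V_0 = 15 V.
KCL at each unknown node (sum of currents leaving = 0; resistances in Ω):
  Node 1: (V_1 - 15)/300 + (V_1 - 0)/40 = 0
Collecting terms: 0.02833 × V_1 = 0.05  =>  V_1 = 1.765 V
I_R2 = (V_1 - V_2)/R2 = (1.765 - 0)/40 = 0.04412 A
|I_R2| = 0.04412 A

Final answer: |I_R2| = 0.04412 A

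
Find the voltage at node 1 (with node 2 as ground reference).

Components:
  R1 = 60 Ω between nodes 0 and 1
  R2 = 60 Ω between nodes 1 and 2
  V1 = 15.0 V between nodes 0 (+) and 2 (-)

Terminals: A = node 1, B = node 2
Nodal analysis, taking node 2 as the 0 V reference.
Source V1 fixes V_0 = 15 V.
KCL at each unknown node (sum of currents leaving = 0; resistances in Ω):
  Node 1: (V_1 - 15)/60 + (V_1 - 0)/60 = 0
Collecting terms: 0.03333 × V_1 = 0.25  =>  V_1 = 7.5 V
The requested potential is V_1 = 7.5 V.

Final answer: V_1 = 7.5 V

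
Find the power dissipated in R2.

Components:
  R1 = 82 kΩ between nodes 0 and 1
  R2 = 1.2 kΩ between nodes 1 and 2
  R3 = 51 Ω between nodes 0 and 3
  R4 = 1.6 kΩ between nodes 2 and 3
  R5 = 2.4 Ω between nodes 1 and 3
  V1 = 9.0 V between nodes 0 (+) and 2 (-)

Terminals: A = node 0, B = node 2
Nodal analysis, taking node 2 as the 0 V reference.
Source V1 fixes V_0 = 9 V.
KCL at each unknown node (sum of currents leaving = 0; resistances in Ω):
  Node 1: (V_1 - 9)/82000 + (V_1 - 0)/1200 + (V_1 - V_3)/2.4 = 0
  Node 3: (V_3 - 9)/51 + (V_3 - 0)/1600 + (V_3 - V_1)/2.4 = 0
Collecting terms (coefficients in siemens):
  0.4175·V_1 - 0.4167·V_3 = 0.0001098
  0.4369·V_3 - 0.4167·V_1 = 0.1765
Determinant D = (0.4175)(0.4369) - (-0.4167)(-0.4167) = 0.0088
V_1 = [(0.0001098)(0.4369) - (-0.4167)(0.1765)]/D = 8.361 V
V_3 = [(0.4175)(0.1765) - (0.0001098)(-0.4167)]/D = 8.378 V
I_R2 = (V_1 - V_2)/R2 = (8.361 - 0)/1200 = 0.006968 A
P_R2 = I_R2² × R2 = (0.006968)² × 1200 = 0.05826 W

Final answer: 0.05826 W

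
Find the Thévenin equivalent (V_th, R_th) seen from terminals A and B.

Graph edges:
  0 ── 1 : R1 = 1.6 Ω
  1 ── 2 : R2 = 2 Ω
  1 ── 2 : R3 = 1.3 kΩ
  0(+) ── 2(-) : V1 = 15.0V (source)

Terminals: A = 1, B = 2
Step 1 — V_th is the open-circuit voltage V_A - V_B (nothing connected across the terminals).
Nodal analysis, taking node 2 as the 0 V reference.
Source V1 fixes V_0 = 15 V.
KCL at each unknown node (sum of currents leaving = 0; resistances in Ω):
  Node 1: (V_1 - 15)/1.6 + (V_1 - 0)/2 + (V_1 - 0)/1300 = 0
Collecting terms: 1.126 × V_1 = 9.375  =>  V_1 = 8.328 V
V_th = V_1 - V_2 = 8.328 - 0 = 8.328 V
Step 2 — R_th: zero the source — replace V1 by a short circuit (node 2 merges into node 0) — and find the resistance seen between A (node 1) and B (node 0).
Reduce the network between node 1 (A) and node 0 (B) by series/parallel combination:
  Rp1 = R1 ‖ R2 ‖ R3 (parallel, all between nodes 0 and 1) = 1/(1/1.6 + 1/2 + 1/1300) = 0.8883 Ω
R_th = 0.8883 Ω

Final answer: V_th = 8.328 V, R_th = 0.8883 Ω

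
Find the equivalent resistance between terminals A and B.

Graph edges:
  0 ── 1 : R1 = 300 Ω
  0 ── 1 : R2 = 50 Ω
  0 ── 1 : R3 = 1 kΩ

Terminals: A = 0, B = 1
Reduce the network between node 0 (A) and node 1 (B) by series/parallel combination:
  Rp1 = R1 ‖ R2 ‖ R3 (parallel, all between nodes 0 and 1) = 1/(1/300 + 1/50 + 1/1000) = 41.1 Ω
R_eq = 41.1 Ω

Final answer: 41.1 Ω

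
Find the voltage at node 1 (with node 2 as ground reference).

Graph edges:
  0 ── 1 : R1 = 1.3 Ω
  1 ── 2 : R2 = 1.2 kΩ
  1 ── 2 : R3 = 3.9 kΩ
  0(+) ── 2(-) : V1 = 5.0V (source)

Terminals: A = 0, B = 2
Nodal analysis, taking node 2 as the 0 V reference.
Source V1 fixes V_0 = 5 V.
KCL at each unknown node (sum of currents leaving = 0; resistances in Ω):
  Node 1: (V_1 - 5)/1.3 + (V_1 - 0)/1200 + (V_1 - 0)/3900 = 0
Collecting terms: 0.7703 × V_1 = 3.846  =>  V_1 = 4.993 V
The requested potential is V_1 = 4.993 V.

Final answer: V_1 = 4.993 V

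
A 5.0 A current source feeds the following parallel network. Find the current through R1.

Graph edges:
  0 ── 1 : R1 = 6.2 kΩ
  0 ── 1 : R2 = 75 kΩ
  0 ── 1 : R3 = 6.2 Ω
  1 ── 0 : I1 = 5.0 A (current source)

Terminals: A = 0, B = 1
All resistors sit directly between nodes 0 and 1, so they are in parallel and share one voltage V; the full source current 5 A splits among them.
1/R_par = 1/6200 + 1/75000 + 1/6.2 = 0.1615 S  =>  R_par = 6.193 Ω
V = I × R_par = 5 × 6.193 = 30.97 V
I_R1 = V/R1 = 30.97/6200 = 0.004995 A

Final answer: 0.004995 A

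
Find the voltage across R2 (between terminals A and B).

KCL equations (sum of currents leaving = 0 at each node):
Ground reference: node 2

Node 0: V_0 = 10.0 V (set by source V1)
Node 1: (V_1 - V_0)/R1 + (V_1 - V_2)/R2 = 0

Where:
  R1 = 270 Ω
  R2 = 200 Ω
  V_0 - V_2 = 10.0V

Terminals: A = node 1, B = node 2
R1 and R2 are in series across V1 (node 0 → node 1 → node 2), and the output A–B is taken across R2, so this is a voltage divider.
Series current: I = V1/(R1 + R2) = 10/(270 + 200) = 10/470 = 0.02128 A
V_R2 = I × R2 = V1 × R2/(R1 + R2) = 10 × 200/470 = 4.255 V

Final answer: 4.255 V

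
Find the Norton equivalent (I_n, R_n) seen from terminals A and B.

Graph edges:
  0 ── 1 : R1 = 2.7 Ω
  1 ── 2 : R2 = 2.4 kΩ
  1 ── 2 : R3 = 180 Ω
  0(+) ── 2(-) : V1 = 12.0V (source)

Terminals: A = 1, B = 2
Find the Thévenin equivalent first; then I_n = V_th/R_th and R_n = R_th.
Step 1 — V_th is the open-circuit voltage V_A - V_B (nothing connected across the terminals).
Nodal analysis, taking node 2 as the 0 V reference.
Source V1 fixes V_0 = 12 V.
KCL at each unknown node (sum of currents leaving = 0; resistances in Ω):
  Node 1: (V_1 - 12)/2.7 + (V_1 - 0)/2400 + (V_1 - 0)/180 = 0
Collecting terms: 0.3763 × V_1 = 4.444  =>  V_1 = 11.81 V
V_th = V_1 - V_2 = 11.81 - 0 = 11.81 V
Step 2 — R_th: zero the source — replace V1 by a short circuit (node 2 merges into node 0) — and find the resistance seen between A (node 1) and B (node 0).
Reduce the network between node 1 (A) and node 0 (B) by series/parallel combination:
  Rp1 = R1 ‖ R2 ‖ R3 (parallel, all between nodes 0 and 1) = 1/(1/2.7 + 1/2400 + 1/180) = 2.657 Ω
R_th = 2.657 Ω
I_n = V_th/R_th = 11.81/2.657 = 4.444 A, and R_n = R_th = 2.657 Ω

Final answer: I_n = 4.444 A, R_n = 2.657 Ω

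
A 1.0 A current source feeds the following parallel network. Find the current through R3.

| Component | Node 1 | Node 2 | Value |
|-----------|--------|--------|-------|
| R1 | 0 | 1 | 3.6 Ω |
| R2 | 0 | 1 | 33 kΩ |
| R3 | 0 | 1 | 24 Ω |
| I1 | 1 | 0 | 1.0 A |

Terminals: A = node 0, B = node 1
All resistors sit directly between nodes 0 and 1, so they are in parallel and share one voltage V; the full source current 1 A splits among them.
1/R_par = 1/3.6 + 1/33000 + 1/24 = 0.3195 S  =>  R_par = 3.13 Ω
V = I × R_par = 1 × 3.13 = 3.13 V
I_R3 = V/R3 = 3.13/24 = 0.1304 A

Final answer: 0.1304 A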